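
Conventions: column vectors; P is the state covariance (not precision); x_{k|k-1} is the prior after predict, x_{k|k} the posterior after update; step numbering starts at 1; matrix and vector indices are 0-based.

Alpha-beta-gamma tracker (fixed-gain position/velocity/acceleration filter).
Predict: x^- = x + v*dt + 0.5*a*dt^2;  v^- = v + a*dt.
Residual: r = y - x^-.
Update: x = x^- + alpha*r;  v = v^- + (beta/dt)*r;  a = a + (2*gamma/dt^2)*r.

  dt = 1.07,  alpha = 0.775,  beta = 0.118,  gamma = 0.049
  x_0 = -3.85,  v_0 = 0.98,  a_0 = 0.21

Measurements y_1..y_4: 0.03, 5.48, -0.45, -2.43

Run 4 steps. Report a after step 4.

a_post = -0.4388

step 1: x_pred=-2.6812  r=2.7112  x^+=-0.5800  v^+=1.5037  a^+=0.4421
step 2: x_pred=1.2820  r=4.1980  x^+=4.5354  v^+=2.4397  a^+=0.8014
step 3: x_pred=7.6047  r=-8.0547  x^+=1.3623  v^+=2.4089  a^+=0.1120
step 4: x_pred=4.0039  r=-6.4339  x^+=-0.9824  v^+=1.8192  a^+=-0.4388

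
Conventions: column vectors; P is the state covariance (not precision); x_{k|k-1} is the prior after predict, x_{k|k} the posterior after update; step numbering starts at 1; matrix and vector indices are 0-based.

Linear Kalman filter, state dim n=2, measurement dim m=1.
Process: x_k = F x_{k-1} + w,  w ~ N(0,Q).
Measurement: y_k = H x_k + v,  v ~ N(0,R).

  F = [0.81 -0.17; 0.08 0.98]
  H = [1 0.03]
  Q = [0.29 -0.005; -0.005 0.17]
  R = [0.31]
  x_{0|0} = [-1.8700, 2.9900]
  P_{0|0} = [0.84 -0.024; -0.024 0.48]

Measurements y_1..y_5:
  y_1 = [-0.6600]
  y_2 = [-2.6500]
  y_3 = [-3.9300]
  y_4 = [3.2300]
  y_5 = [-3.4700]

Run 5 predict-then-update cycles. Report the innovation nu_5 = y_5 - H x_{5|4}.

step 1: x^-=[-2.0230, 2.7806]  P^-=[0.8616 -0.0493; -0.0493 0.6326]  S=[1.1692]  K=[0.7356; -0.0259]  nu=[1.2796]  x^+=[-1.0817, 2.7475]  P^+=[0.2289 -0.0270; -0.0270 0.6318]
step 2: x^-=[-1.3432, 2.6060]  P^-=[0.4658 -0.1165; -0.1165 0.7740]  S=[0.7696]  K=[0.6008; -0.1212]  nu=[-1.3849]  x^+=[-2.1753, 2.7738]  P^+=[0.1881 -0.0605; -0.0605 0.7627]
step 3: x^-=[-2.2336, 2.5443]  P^-=[0.4521 -0.1670; -0.1670 0.8943]  S=[0.7529]  K=[0.5938; -0.1863]  nu=[-1.7728]  x^+=[-3.2863, 2.8745]  P^+=[0.1866 -0.0838; -0.0838 0.8681]
step 4: x^-=[-3.1505, 2.5541]  P^-=[0.4606 -0.2029; -0.2029 0.9918]  S=[0.7593]  K=[0.5986; -0.2280]  nu=[6.3039]  x^+=[0.6228, 1.1166]  P^+=[0.1885 -0.0993; -0.0993 0.9523]
step 5: x^-=[0.3147, 1.1441]  P^-=[0.4686 -0.2289; -0.2289 1.0703]  S=[0.7658]  K=[0.6029; -0.2570]  nu=[-3.8190]  x^+=[-1.9878, 2.1254]  P^+=[0.1902 -0.1102; -0.1102 1.0197]

innov = [-3.8190]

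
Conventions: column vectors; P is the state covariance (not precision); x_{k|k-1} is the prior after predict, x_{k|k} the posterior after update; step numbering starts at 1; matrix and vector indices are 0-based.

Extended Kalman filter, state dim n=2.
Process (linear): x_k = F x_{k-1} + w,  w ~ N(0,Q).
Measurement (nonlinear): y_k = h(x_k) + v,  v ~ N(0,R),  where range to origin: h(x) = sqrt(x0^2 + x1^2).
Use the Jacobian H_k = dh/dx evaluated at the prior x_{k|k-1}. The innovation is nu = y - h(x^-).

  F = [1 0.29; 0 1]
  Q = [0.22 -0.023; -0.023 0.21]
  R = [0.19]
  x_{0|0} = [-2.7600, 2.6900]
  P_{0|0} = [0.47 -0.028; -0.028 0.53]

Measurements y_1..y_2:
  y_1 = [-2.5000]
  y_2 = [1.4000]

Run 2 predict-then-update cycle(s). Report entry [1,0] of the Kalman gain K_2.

step 1: x^-=[-1.9799, 2.6900]  P^-=[0.7183 0.1027; 0.1027 0.7400]  H_jac=[-0.5928 0.8054]  S=[0.8243]  K=[-0.4162; 0.6491]  nu=[-5.8401]  x^+=[0.4508, -1.1010]  P^+=[0.5755 0.3254; 0.3254 0.3927]
step 2: x^-=[0.1315, -1.1010]  P^-=[1.0173 0.4163; 0.4163 0.6027]  H_jac=[0.1186 -0.9929]  S=[0.7004]  K=[-0.4178; -0.7838]  nu=[0.2912]  x^+=[0.0098, -1.3292]  P^+=[0.8950 0.1869; 0.1869 0.1723]

K[1,0] = -0.7838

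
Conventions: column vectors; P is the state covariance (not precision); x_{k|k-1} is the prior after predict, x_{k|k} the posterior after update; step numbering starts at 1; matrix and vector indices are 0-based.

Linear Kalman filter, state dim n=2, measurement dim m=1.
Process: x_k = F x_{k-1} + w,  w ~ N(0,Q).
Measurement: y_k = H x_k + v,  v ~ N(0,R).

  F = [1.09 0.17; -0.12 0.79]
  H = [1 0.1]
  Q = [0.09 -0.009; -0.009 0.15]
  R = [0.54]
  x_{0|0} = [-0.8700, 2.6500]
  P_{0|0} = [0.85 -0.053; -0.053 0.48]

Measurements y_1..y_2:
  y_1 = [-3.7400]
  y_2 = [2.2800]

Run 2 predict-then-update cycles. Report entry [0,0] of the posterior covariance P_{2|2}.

step 1: x^-=[-0.4978, 2.1979]  P^-=[1.0941 -0.1003; -0.1003 0.4719]  S=[1.6188]  K=[0.6697; -0.0328]  nu=[-3.4620]  x^+=[-2.8163, 2.3114]  P^+=[0.3681 -0.0647; -0.0647 0.4701]
step 2: x^-=[-2.6768, 2.1640]  P^-=[0.5169 -0.0484; -0.0484 0.4610]  S=[1.0519]  K=[0.4869; -0.0022]  nu=[4.7404]  x^+=[-0.3689, 2.1535]  P^+=[0.2676 -0.0473; -0.0473 0.4610]

P_post[0,0] = 0.2676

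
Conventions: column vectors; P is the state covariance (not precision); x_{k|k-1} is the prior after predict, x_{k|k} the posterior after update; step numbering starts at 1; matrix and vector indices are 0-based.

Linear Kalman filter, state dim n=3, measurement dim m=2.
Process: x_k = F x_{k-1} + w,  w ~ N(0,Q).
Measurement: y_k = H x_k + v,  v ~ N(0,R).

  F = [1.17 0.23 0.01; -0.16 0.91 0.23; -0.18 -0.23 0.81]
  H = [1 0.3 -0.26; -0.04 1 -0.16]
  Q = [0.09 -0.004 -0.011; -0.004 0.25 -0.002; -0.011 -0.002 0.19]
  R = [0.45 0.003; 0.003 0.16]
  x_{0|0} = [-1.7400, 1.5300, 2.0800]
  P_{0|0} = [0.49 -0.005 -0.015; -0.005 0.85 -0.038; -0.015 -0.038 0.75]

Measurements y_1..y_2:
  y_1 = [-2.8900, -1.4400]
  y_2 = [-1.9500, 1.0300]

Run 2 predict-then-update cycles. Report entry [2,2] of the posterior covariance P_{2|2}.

step 1: x^-=[-1.6631, 2.1491, 1.6461]  P^-=[0.8026 0.0724 -0.1727; 0.0724 0.9928 -0.0489; -0.1727 -0.0489 0.7610]  S=[1.5342 0.4128; 0.4128 1.1812]  K=[0.6083 -0.1551; 0.0246 0.8360; -0.2360 -0.0561]  nu=[-1.4436, -3.3922]  x^+=[-2.0152, -0.7226, 2.1772]  P^+=[0.2844 -0.0058 0.0362; -0.0058 0.1492 0.0975; 0.0362 0.0975 0.6609]
step 2: x^-=[-2.5022, 0.1657, 2.2925]  P^-=[0.4855 -0.0147 -0.0194; -0.0147 0.4556 0.1594; -0.0194 0.1594 0.5934]  S=[0.9930 0.0842; 0.0842 0.5816]  K=[0.5002 -0.1258; 0.0185 0.7380; -0.1380 0.1321]  nu=[1.0985, 1.1311]  x^+=[-2.0950, 1.0207, 2.2903]  P^+=[0.2384 -0.0008 0.0518; -0.0008 0.1363 0.1136; 0.0518 0.1136 0.5674]

P_post[2,2] = 0.5674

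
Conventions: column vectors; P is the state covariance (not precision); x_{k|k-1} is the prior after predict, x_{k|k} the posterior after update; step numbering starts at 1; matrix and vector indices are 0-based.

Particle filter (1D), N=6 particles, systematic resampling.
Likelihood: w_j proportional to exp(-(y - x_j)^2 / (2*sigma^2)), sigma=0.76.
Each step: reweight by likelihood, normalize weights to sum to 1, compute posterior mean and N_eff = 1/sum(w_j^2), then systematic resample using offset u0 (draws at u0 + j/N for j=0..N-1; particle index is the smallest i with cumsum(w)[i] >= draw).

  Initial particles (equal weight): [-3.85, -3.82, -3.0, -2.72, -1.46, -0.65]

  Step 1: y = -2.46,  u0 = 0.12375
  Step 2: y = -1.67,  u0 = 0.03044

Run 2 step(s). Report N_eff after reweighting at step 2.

step 1: w=[0.0725, 0.0779, 0.3001, 0.3643, 0.1625, 0.0227]  mean=-2.7200  Neff=3.8311  idx=[1, 2, 3, 3, 3, 4]
step 2: w=[0.0078, 0.0919, 0.1637, 0.1637, 0.1637, 0.4092]  mean=-2.2387  Neff=3.9010  idx=[1, 2, 3, 4, 5, 5]

N_eff = 3.9010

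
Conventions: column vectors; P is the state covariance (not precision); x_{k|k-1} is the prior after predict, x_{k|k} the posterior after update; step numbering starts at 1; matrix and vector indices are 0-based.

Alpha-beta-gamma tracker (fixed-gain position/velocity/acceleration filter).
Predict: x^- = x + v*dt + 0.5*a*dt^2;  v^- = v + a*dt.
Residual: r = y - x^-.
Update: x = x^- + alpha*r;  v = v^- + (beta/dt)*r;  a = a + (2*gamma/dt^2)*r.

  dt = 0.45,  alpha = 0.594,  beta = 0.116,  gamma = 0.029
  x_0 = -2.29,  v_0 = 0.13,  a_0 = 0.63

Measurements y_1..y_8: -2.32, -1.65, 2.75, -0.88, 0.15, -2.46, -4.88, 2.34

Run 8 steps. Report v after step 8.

step 1: x_pred=-2.1677  r=-0.1523  x^+=-2.2582  v^+=0.3742  a^+=0.5864
step 2: x_pred=-2.0304  r=0.3804  x^+=-1.8044  v^+=0.7362  a^+=0.6953
step 3: x_pred=-1.4028  r=4.1528  x^+=1.0640  v^+=2.1196  a^+=1.8848
step 4: x_pred=2.2086  r=-3.0886  x^+=0.3740  v^+=2.1715  a^+=1.0001
step 5: x_pred=1.4524  r=-1.3024  x^+=0.6788  v^+=2.2858  a^+=0.6271
step 6: x_pred=1.7709  r=-4.2309  x^+=-0.7423  v^+=1.4774  a^+=-0.5847
step 7: x_pred=-0.1366  r=-4.7434  x^+=-2.9542  v^+=-0.0085  a^+=-1.9433
step 8: x_pred=-3.1548  r=5.4948  x^+=0.1091  v^+=0.5335  a^+=-0.3695

v_post = 0.5335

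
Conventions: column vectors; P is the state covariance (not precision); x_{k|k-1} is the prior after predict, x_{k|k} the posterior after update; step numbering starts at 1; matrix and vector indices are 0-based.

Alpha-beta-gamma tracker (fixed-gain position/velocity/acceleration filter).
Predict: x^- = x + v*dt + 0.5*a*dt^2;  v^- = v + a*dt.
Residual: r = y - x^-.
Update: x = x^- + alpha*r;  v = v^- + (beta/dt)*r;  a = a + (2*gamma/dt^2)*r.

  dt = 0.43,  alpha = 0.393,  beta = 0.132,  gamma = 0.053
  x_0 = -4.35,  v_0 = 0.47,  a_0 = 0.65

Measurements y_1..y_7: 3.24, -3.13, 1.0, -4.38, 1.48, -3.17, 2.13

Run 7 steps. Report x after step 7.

x_post = 0.8894

step 1: x_pred=-4.0878  r=7.3278  x^+=-1.2080  v^+=2.9990  a^+=4.8509
step 2: x_pred=0.5300  r=-3.6600  x^+=-0.9084  v^+=3.9613  a^+=2.7527
step 3: x_pred=1.0495  r=-0.0495  x^+=1.0300  v^+=5.1298  a^+=2.7243
step 4: x_pred=3.4877  r=-7.8677  x^+=0.3957  v^+=3.8860  a^+=-1.7861
step 5: x_pred=1.9015  r=-0.4215  x^+=1.7359  v^+=2.9886  a^+=-2.0278
step 6: x_pred=2.8335  r=-6.0035  x^+=0.4741  v^+=0.2737  a^+=-5.4695
step 7: x_pred=0.0862  r=2.0438  x^+=0.8894  v^+=-1.4508  a^+=-4.2978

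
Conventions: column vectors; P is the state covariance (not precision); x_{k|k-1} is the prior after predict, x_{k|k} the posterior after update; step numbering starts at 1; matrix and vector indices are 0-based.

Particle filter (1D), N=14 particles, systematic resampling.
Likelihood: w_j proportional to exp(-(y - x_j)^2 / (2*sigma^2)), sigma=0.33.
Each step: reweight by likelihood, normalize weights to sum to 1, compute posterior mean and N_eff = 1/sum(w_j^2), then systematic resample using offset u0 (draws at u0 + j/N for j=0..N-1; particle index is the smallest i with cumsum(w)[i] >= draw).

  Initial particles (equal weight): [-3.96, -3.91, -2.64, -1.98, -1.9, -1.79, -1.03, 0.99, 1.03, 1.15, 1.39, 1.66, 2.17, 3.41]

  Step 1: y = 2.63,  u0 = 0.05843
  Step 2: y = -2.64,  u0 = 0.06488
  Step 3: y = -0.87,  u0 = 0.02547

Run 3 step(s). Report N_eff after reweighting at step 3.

step 1: w=[0.0000, 0.0000, 0.0000, 0.0000, 0.0000, 0.0000, 0.0000, 0.0000, 0.0000, 0.0001, 0.0019, 0.0293, 0.8338, 0.1349]  mean=2.3207  Neff=1.3999  idx=[12, 12, 12, 12, 12, 12, 12, 12, 12, 12, 12, 12, 13, 13]
step 2: w=[0.0833, 0.0833, 0.0833, 0.0833, 0.0833, 0.0833, 0.0833, 0.0833, 0.0833, 0.0833, 0.0833, 0.0833, 0.0000, 0.0000]  mean=2.1700  Neff=12.0000  idx=[0, 1, 2, 3, 4, 5, 5, 6, 7, 8, 9, 10, 11, 11]
step 3: w=[0.0714, 0.0714, 0.0714, 0.0714, 0.0714, 0.0714, 0.0714, 0.0714, 0.0714, 0.0714, 0.0714, 0.0714, 0.0714, 0.0714]  mean=2.1700  Neff=14.0000  idx=[0, 1, 2, 3, 4, 5, 6, 7, 8, 9, 10, 11, 12, 13]

N_eff = 14.0000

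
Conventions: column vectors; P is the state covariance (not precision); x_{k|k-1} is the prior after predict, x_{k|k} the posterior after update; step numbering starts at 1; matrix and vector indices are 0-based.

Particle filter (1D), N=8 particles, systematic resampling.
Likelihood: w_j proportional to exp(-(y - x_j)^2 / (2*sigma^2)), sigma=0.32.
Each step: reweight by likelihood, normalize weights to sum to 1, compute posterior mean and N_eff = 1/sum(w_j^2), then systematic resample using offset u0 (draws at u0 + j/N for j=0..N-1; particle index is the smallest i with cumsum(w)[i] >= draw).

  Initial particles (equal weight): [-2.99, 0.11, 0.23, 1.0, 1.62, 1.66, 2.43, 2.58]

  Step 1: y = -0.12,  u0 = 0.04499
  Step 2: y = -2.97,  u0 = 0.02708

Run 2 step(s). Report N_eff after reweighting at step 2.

N_eff = 5.1506

step 1: w=[0.0000, 0.5832, 0.4152, 0.0017, 0.0000, 0.0000, 0.0000, 0.0000]  mean=0.1613  Neff=1.9513  idx=[1, 1, 1, 1, 1, 2, 2, 2]
step 2: w=[0.1970, 0.1970, 0.1970, 0.1970, 0.1970, 0.0050, 0.0050, 0.0050]  mean=0.1118  Neff=5.1506  idx=[0, 0, 1, 2, 2, 3, 3, 4]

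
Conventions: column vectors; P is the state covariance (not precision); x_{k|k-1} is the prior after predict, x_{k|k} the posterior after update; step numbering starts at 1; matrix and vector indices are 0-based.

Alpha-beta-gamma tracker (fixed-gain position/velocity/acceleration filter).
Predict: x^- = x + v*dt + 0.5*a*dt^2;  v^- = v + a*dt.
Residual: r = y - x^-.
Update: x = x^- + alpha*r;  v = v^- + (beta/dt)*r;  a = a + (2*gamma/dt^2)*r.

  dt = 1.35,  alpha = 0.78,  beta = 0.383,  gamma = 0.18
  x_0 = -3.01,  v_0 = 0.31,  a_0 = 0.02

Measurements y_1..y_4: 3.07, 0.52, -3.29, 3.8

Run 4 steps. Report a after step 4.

step 1: x_pred=-2.5733  r=5.6433  x^+=1.8285  v^+=1.9380  a^+=1.1347
step 2: x_pred=5.4788  r=-4.9588  x^+=1.6109  v^+=2.0631  a^+=0.1552
step 3: x_pred=4.5375  r=-7.8275  x^+=-1.5680  v^+=0.0519  a^+=-1.3910
step 4: x_pred=-2.7654  r=6.5654  x^+=2.3556  v^+=0.0367  a^+=-0.0941

a_post = -0.0941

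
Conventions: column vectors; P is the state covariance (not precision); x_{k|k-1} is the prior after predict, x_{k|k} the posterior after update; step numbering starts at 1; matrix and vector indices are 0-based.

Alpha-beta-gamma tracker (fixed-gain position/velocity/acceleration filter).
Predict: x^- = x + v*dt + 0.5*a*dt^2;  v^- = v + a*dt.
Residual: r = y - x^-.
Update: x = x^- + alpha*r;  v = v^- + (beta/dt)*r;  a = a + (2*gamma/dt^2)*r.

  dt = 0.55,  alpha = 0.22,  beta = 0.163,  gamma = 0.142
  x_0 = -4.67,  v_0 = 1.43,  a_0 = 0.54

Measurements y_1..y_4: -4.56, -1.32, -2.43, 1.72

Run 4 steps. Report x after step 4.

x_post = 0.2385

step 1: x_pred=-3.8018  r=-0.7582  x^+=-3.9686  v^+=1.5023  a^+=-0.1718
step 2: x_pred=-3.1683  r=1.8483  x^+=-2.7617  v^+=1.9556  a^+=1.5635
step 3: x_pred=-1.4497  r=-0.9803  x^+=-1.6653  v^+=2.5250  a^+=0.6431
step 4: x_pred=-0.1793  r=1.8993  x^+=0.2385  v^+=3.4416  a^+=2.4263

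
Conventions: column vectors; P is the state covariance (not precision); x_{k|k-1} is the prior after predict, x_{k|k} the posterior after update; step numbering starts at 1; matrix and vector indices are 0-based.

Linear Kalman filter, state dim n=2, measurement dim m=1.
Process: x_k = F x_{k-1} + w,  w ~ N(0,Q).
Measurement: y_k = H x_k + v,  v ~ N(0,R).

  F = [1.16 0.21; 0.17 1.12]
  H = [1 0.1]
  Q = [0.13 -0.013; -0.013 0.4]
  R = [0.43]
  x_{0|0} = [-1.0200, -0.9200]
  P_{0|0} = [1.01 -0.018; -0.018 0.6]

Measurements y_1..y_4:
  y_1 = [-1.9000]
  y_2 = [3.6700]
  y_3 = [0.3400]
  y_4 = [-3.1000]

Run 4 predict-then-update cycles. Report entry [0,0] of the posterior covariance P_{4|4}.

P_post[0,0] = 0.2218

step 1: x^-=[-1.3764, -1.2038]  P^-=[1.5067 0.3033; 0.3033 1.1750]  S=[2.0091]  K=[0.7650; 0.2094]  nu=[-0.4032]  x^+=[-1.6849, -1.2882]  P^+=[0.3308 -0.0186; -0.0186 1.0869]
step 2: x^-=[-2.2250, -1.7293]  P^-=[0.6140 0.2830; 0.2830 1.7658]  S=[1.1183]  K=[0.5744; 0.4110]  nu=[6.0679]  x^+=[1.2603, 0.7645]  P^+=[0.2451 0.0190; 0.0190 1.5769]
step 3: x^-=[1.6225, 1.0705]  P^-=[0.5386 0.4316; 0.4316 2.3924]  S=[1.0788]  K=[0.5392; 0.6218]  nu=[-1.3895]  x^+=[0.8732, 0.2064]  P^+=[0.2249 0.0699; 0.0699 1.9753]
step 4: x^-=[1.0563, 0.3796]  P^-=[0.5538 0.5892; 0.5892 2.9109]  S=[1.1307]  K=[0.5419; 0.7785]  nu=[-4.1942]  x^+=[-1.2164, -2.8857]  P^+=[0.2218 0.1122; 0.1122 2.2256]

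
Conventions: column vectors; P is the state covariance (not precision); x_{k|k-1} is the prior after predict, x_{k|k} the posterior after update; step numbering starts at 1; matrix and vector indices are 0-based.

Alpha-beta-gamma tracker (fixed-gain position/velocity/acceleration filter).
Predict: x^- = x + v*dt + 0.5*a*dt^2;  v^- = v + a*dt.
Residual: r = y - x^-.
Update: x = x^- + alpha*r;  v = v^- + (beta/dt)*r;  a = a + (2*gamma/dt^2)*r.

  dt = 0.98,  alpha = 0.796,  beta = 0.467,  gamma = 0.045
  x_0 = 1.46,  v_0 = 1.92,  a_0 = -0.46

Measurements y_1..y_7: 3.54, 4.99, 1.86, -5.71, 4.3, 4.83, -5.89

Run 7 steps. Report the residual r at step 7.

step 1: x_pred=3.1207  r=0.4193  x^+=3.4545  v^+=1.6690  a^+=-0.4207
step 2: x_pred=4.8881  r=0.1019  x^+=4.9692  v^+=1.3053  a^+=-0.4112
step 3: x_pred=6.0509  r=-4.1909  x^+=2.7150  v^+=-1.0948  a^+=-0.8039
step 4: x_pred=1.2561  r=-6.9661  x^+=-4.2889  v^+=-5.2021  a^+=-1.4567
step 5: x_pred=-10.0865  r=14.3865  x^+=1.3652  v^+=0.2259  a^+=-0.1085
step 6: x_pred=1.5345  r=3.2955  x^+=4.1577  v^+=1.6900  a^+=0.2003
step 7: x_pred=5.9101  r=-11.8001  x^+=-3.4828  v^+=-3.7368  a^+=-0.9055

resid = -11.8001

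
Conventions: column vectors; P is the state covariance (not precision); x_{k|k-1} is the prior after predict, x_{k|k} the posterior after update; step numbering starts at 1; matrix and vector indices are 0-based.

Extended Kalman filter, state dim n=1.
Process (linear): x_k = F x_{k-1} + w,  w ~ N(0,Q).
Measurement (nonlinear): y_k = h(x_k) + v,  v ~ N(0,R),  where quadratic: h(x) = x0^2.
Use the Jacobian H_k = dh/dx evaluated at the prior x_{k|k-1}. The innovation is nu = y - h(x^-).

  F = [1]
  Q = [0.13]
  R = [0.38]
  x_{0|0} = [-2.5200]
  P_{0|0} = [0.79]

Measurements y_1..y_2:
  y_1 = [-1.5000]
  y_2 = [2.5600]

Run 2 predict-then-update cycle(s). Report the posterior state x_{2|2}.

x_post = [-1.4670]

step 1: x^-=[-2.5200]  P^-=[0.9200]  H_jac=[-5.0400]  S=[23.7495]  K=[-0.1952]  nu=[-7.8504]  x^+=[-0.9873]  P^+=[0.0147]
step 2: x^-=[-0.9873]  P^-=[0.1447]  H_jac=[-1.9746]  S=[0.9443]  K=[-0.3026]  nu=[1.5852]  x^+=[-1.4670]  P^+=[0.0582]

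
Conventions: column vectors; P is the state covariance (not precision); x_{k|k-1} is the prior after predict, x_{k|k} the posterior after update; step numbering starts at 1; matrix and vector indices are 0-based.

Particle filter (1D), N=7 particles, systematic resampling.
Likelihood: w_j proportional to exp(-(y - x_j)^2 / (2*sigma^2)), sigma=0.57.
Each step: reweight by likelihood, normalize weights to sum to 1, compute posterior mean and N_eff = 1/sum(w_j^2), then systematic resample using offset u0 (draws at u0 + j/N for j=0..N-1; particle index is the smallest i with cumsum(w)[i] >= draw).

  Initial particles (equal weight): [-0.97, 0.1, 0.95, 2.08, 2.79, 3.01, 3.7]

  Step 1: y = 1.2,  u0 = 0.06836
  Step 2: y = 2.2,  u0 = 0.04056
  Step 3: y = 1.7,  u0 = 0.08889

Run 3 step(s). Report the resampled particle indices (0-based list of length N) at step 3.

resampled_idx = [1, 1, 2, 3, 4, 5, 6]

step 1: w=[0.0005, 0.1114, 0.6511, 0.2177, 0.0146, 0.0046, 0.0000]  mean=1.1370  Neff=2.0662  idx=[1, 2, 2, 2, 2, 3, 3]
step 2: w=[0.0005, 0.0389, 0.0389, 0.0389, 0.0389, 0.4219, 0.4219]  mean=1.9030  Neff=2.7624  idx=[2, 5, 5, 5, 6, 6, 6]
step 3: w=[0.0805, 0.1532, 0.1532, 0.1532, 0.1532, 0.1532, 0.1532]  mean=1.9890  Neff=6.7847  idx=[1, 1, 2, 3, 4, 5, 6]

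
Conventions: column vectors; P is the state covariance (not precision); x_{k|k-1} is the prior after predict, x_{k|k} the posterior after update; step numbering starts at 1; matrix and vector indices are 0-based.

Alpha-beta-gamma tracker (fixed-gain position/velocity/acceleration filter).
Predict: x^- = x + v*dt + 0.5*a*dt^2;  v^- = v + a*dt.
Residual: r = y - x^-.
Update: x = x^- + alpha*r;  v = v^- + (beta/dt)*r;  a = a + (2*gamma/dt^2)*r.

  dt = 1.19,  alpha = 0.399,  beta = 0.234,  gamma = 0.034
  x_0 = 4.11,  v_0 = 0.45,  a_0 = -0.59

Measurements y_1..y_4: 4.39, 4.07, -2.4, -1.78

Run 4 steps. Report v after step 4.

step 1: x_pred=4.2278  r=0.1622  x^+=4.2925  v^+=-0.2202  a^+=-0.5822
step 2: x_pred=3.6182  r=0.4518  x^+=3.7985  v^+=-0.8242  a^+=-0.5605
step 3: x_pred=2.4208  r=-4.8208  x^+=0.4973  v^+=-2.4392  a^+=-0.7920
step 4: x_pred=-2.9661  r=1.1861  x^+=-2.4928  v^+=-3.1484  a^+=-0.7351

v_post = -3.1484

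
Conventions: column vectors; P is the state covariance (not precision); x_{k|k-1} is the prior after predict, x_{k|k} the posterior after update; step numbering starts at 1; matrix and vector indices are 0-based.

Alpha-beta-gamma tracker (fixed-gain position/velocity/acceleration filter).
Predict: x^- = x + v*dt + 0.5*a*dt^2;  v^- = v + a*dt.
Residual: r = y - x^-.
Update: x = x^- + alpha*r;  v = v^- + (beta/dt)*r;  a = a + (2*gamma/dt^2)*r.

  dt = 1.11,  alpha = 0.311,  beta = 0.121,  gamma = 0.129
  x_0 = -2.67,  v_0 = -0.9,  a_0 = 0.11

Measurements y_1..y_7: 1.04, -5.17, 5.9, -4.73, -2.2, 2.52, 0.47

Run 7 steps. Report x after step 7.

x_post = 3.0919

step 1: x_pred=-3.6012  r=4.6412  x^+=-2.1578  v^+=-0.2720  a^+=1.0819
step 2: x_pred=-1.7932  r=-3.3768  x^+=-2.8434  v^+=0.5608  a^+=0.3748
step 3: x_pred=-1.9900  r=7.8900  x^+=0.4638  v^+=1.8369  a^+=2.0269
step 4: x_pred=3.7514  r=-8.4814  x^+=1.1137  v^+=3.1622  a^+=0.2509
step 5: x_pred=4.7784  r=-6.9784  x^+=2.6081  v^+=2.6801  a^+=-1.2103
step 6: x_pred=4.8373  r=-2.3173  x^+=4.1166  v^+=1.0840  a^+=-1.6956
step 7: x_pred=4.2753  r=-3.8053  x^+=3.0919  v^+=-1.2129  a^+=-2.4924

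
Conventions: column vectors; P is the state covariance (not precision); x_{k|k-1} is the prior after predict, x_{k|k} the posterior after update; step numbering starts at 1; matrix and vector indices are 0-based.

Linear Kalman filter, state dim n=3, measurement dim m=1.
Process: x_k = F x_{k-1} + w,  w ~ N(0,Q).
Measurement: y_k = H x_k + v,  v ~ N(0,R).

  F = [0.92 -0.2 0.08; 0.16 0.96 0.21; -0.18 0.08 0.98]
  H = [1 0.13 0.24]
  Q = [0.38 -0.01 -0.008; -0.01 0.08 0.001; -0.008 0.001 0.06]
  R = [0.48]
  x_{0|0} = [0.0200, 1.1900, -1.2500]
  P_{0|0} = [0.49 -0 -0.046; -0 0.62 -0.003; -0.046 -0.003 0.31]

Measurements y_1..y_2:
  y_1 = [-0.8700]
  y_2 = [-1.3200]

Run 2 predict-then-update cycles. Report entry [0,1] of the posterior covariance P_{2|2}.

P_post[0,1] = -0.1598

step 1: x^-=[-0.3196, 0.8831, -1.1334]  P^-=[0.8148 -0.0613 -0.1150; -0.0613 0.6733 0.0900; -0.1150 0.0900 0.3933]  S=[1.2634]  K=[0.6168; 0.0379; -0.0071]  nu=[-0.3932]  x^+=[-0.5621, 0.8682, -1.1306]  P^+=[0.3342 -0.0908 -0.1095; -0.0908 0.6715 0.0903; -0.1095 0.0903 0.3933]
step 2: x^-=[-0.7813, 0.5061, -0.9374]  P^-=[0.7066 -0.1798 -0.1675; -0.1798 0.7259 0.2118; -0.1675 0.2118 0.5082]  S=[1.1142]  K=[0.5771; -0.0311; -0.0161]  nu=[-0.3796]  x^+=[-1.0003, 0.5179, -0.9313]  P^+=[0.3355 -0.1598 -0.1571; -0.1598 0.7248 0.2113; -0.1571 0.2113 0.5079]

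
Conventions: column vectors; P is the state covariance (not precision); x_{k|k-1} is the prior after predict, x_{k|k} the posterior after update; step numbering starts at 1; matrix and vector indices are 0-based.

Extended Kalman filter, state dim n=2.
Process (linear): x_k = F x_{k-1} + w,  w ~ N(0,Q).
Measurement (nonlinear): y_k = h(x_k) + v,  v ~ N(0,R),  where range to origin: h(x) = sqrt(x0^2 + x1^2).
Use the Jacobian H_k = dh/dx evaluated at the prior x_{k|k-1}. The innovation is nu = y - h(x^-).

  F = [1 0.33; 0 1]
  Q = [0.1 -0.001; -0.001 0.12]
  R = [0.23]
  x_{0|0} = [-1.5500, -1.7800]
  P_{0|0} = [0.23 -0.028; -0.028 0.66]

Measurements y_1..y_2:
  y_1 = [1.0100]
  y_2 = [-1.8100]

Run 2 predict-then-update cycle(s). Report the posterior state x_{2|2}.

step 1: x^-=[-2.1374, -1.7800]  P^-=[0.3834 0.1888; 0.1888 0.7800]  H_jac=[-0.7684 -0.6399]  S=[0.9615]  K=[-0.4321; -0.6700]  nu=[-1.7715]  x^+=[-1.3720, -0.5930]  P^+=[0.2039 -0.0896; -0.0896 0.3483]
step 2: x^-=[-1.5677, -0.5930]  P^-=[0.2827 0.0244; 0.0244 0.4683]  H_jac=[-0.9353 -0.3538]  S=[0.5521]  K=[-0.4946; -0.3415]  nu=[-3.4861]  x^+=[0.1565, 0.5974]  P^+=[0.1477 -0.0688; -0.0688 0.4040]

x_post = [0.1565, 0.5974]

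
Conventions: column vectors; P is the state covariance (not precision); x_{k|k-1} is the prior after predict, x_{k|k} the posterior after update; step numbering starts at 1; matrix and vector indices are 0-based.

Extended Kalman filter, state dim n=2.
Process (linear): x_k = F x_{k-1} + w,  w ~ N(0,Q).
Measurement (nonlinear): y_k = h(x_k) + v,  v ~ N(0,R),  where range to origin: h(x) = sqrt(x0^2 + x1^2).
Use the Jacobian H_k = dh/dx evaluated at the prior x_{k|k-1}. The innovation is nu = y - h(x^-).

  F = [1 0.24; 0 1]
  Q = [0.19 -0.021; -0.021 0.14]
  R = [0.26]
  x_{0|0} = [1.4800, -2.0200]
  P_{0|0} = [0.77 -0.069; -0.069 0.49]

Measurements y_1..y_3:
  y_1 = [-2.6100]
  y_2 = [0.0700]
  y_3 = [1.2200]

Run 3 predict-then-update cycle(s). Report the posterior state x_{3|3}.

step 1: x^-=[0.9952, -2.0200]  P^-=[0.9551 0.0276; 0.0276 0.6300]  H_jac=[0.4419 -0.8970]  S=[0.9316]  K=[0.4265; -0.5935]  nu=[-4.8618]  x^+=[-1.0785, 0.8656]  P^+=[0.7856 0.2634; 0.2634 0.3018]
step 2: x^-=[-0.8707, 0.8656]  P^-=[1.1195 0.3149; 0.3149 0.4418]  H_jac=[-0.7092 0.7050]  S=[0.7277]  K=[-0.7858; 0.1212]  nu=[-1.1578]  x^+=[0.0391, 0.7253]  P^+=[0.6701 0.3842; 0.3842 0.4311]
step 3: x^-=[0.2132, 0.7253]  P^-=[1.0693 0.4667; 0.4667 0.5711]  H_jac=[0.2820 0.9594]  S=[1.1233]  K=[0.6670; 0.6050]  nu=[0.4640]  x^+=[0.5227, 1.0060]  P^+=[0.5695 0.0134; 0.0134 0.1600]

x_post = [0.5227, 1.0060]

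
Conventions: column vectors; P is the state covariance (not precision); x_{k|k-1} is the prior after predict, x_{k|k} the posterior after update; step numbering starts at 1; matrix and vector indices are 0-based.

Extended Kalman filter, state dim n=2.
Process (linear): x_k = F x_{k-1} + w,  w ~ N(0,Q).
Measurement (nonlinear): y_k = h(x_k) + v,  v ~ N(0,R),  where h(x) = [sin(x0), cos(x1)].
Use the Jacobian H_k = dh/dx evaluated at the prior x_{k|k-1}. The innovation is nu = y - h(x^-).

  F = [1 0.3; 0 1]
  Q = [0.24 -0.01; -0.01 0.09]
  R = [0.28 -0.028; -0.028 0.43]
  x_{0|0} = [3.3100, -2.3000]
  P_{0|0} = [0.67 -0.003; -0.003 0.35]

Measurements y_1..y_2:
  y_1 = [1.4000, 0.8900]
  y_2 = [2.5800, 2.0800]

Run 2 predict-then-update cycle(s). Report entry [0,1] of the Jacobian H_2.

step 1: x^-=[2.6200, -2.3000]  P^-=[0.9397 0.0920; 0.0920 0.4400]  H_jac=[-0.8670 0.0000; 0.0000 0.7457]  S=[0.9864 -0.0875; -0.0875 0.6747]  K=[-0.8265 -0.0055; -0.0382 0.4814]  nu=[0.9017, 1.5563]  x^+=[1.8662, -1.5853]  P^+=[0.2667 0.0279; 0.0279 0.2790]
step 2: x^-=[1.3906, -1.5853]  P^-=[0.5486 0.1016; 0.1016 0.3690]  H_jac=[0.1792 0.0000; 0.0000 0.9999]  S=[0.2976 -0.0098; -0.0098 0.7989]  K=[0.3346 0.1312; 0.0764 0.4628]  nu=[1.5962, 2.0945]  x^+=[2.1996, -0.4941]  P^+=[0.5023 0.0471; 0.0471 0.1969]

H_jac[0,1] = 0.0000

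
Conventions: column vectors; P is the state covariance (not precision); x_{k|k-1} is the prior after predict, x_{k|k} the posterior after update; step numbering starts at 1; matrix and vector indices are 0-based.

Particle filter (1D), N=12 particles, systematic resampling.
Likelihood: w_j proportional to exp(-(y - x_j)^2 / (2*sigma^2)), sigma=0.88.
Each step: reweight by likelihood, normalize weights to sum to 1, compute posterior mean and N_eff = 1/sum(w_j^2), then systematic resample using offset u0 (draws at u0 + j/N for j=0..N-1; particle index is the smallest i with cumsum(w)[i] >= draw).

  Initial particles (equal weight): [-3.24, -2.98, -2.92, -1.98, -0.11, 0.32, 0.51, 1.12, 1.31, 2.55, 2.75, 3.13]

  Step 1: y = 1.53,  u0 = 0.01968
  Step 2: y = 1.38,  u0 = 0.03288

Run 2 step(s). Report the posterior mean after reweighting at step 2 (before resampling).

step 1: w=[0.0000, 0.0000, 0.0000, 0.0001, 0.0437, 0.0965, 0.1268, 0.2228, 0.2407, 0.1268, 0.0950, 0.0476]  mean=1.3889  Neff=6.1636  idx=[4, 5, 6, 7, 7, 7, 8, 8, 8, 9, 9, 10]
step 2: w=[0.0287, 0.0582, 0.0737, 0.1150, 0.1150, 0.1150, 0.1198, 0.1198, 0.1198, 0.0496, 0.0496, 0.0358]  mean=1.2618  Neff=10.1442  idx=[1, 2, 3, 4, 4, 5, 6, 6, 7, 8, 9, 10]

post_mean = 1.2618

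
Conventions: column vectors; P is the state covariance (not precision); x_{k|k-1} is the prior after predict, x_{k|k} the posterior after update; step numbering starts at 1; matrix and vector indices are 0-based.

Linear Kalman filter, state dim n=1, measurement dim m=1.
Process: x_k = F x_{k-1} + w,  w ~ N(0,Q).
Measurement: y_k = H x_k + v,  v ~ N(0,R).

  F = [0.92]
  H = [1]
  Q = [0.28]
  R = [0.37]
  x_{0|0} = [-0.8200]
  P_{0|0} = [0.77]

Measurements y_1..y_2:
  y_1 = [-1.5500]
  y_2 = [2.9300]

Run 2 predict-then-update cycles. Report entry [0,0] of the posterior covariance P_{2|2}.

step 1: x^-=[-0.7544]  P^-=[0.9317]  S=[1.3017]  K=[0.7158]  nu=[-0.7956]  x^+=[-1.3239]  P^+=[0.2648]
step 2: x^-=[-1.2180]  P^-=[0.5042]  S=[0.8742]  K=[0.5767]  nu=[4.1480]  x^+=[1.1743]  P^+=[0.2134]

P_post[0,0] = 0.2134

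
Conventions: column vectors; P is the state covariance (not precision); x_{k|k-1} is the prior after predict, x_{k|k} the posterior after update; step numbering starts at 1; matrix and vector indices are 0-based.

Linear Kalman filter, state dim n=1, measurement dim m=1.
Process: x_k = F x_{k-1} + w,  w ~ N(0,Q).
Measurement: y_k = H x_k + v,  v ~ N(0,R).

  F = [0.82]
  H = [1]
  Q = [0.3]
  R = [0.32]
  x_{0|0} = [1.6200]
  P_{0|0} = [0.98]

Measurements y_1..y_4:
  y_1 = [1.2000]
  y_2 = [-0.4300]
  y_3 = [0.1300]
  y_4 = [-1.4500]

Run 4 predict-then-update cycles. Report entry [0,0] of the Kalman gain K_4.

step 1: x^-=[1.3284]  P^-=[0.9590]  S=[1.2790]  K=[0.7498]  nu=[-0.1284]  x^+=[1.2321]  P^+=[0.2399]
step 2: x^-=[1.0103]  P^-=[0.4613]  S=[0.7813]  K=[0.5904]  nu=[-1.4403]  x^+=[0.1599]  P^+=[0.1889]
step 3: x^-=[0.1311]  P^-=[0.4270]  S=[0.7470]  K=[0.5716]  nu=[-0.0011]  x^+=[0.1305]  P^+=[0.1829]
step 4: x^-=[0.1070]  P^-=[0.4230]  S=[0.7430]  K=[0.5693]  nu=[-1.5570]  x^+=[-0.7794]  P^+=[0.1822]

K[0,0] = 0.5693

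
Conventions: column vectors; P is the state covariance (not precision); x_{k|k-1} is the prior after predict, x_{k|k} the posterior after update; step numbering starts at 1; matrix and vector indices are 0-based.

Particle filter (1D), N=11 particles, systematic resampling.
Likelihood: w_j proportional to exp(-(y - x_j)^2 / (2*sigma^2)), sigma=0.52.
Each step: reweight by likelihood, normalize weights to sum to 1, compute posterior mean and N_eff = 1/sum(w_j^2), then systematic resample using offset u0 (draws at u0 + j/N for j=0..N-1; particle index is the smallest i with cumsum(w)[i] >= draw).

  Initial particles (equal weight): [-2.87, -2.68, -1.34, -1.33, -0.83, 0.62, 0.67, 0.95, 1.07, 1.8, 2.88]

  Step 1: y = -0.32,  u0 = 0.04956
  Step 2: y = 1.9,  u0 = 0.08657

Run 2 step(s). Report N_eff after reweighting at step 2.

N_eff = 2.7281

step 1: w=[0.0000, 0.0000, 0.1079, 0.1120, 0.4568, 0.1442, 0.1206, 0.0374, 0.0207, 0.0002, 0.0000]  mean=-0.4445  Neff=3.7032  idx=[2, 3, 4, 4, 4, 4, 4, 5, 5, 6, 7]
step 2: w=[0.0000, 0.0000, 0.0000, 0.0000, 0.0000, 0.0000, 0.0000, 0.1397, 0.1397, 0.1761, 0.5445]  mean=0.8085  Neff=2.7281  idx=[7, 8, 8, 9, 9, 10, 10, 10, 10, 10, 10]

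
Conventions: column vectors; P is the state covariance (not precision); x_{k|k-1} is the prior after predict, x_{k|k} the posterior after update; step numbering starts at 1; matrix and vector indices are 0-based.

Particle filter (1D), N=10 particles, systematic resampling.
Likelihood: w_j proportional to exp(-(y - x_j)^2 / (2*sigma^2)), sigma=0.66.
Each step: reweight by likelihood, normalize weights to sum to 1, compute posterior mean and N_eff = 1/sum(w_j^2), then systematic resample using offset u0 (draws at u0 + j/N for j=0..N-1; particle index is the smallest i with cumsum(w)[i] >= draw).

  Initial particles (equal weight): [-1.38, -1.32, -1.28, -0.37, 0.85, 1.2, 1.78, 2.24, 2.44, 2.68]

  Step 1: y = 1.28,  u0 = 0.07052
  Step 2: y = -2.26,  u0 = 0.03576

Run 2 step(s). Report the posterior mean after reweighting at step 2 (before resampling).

post_mean = 0.8844

step 1: w=[0.0001, 0.0001, 0.0002, 0.0135, 0.2478, 0.3042, 0.2300, 0.1064, 0.0654, 0.0323]  mean=1.4641  Neff=4.4705  idx=[4, 4, 5, 5, 5, 6, 6, 6, 7, 9]
step 2: w=[0.4513, 0.4513, 0.0322, 0.0322, 0.0322, 0.0002, 0.0002, 0.0002, 0.0000, 0.0000]  mean=0.8844  Neff=2.4359  idx=[0, 0, 0, 0, 0, 1, 1, 1, 1, 3]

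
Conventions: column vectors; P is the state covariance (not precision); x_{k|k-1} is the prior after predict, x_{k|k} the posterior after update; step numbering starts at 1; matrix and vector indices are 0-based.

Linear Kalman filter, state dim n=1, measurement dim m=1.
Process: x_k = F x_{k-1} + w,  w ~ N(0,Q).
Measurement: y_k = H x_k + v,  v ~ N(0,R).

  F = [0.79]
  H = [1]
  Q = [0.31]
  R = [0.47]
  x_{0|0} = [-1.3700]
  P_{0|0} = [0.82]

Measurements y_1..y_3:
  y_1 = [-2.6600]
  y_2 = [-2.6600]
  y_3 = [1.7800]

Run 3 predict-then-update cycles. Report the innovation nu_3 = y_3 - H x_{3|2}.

step 1: x^-=[-1.0823]  P^-=[0.8218]  S=[1.2918]  K=[0.6362]  nu=[-1.5777]  x^+=[-2.0860]  P^+=[0.2990]
step 2: x^-=[-1.6479]  P^-=[0.4966]  S=[0.9666]  K=[0.5138]  nu=[-1.0121]  x^+=[-2.1679]  P^+=[0.2415]
step 3: x^-=[-1.7126]  P^-=[0.4607]  S=[0.9307]  K=[0.4950]  nu=[3.4926]  x^+=[0.0162]  P^+=[0.2327]

innov = [3.4926]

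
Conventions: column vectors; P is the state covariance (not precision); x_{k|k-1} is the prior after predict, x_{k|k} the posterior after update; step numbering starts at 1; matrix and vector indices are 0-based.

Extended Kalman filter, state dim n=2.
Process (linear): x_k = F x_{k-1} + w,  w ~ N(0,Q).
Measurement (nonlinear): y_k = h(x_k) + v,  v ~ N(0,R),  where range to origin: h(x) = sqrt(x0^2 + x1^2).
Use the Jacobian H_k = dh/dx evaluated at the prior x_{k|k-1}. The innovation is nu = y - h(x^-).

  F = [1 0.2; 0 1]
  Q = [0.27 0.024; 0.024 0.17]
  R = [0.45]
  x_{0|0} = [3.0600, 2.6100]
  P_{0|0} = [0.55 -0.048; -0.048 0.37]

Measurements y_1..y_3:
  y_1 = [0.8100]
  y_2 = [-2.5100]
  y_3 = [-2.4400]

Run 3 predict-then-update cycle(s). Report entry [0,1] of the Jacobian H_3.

step 1: x^-=[3.5820, 2.6100]  P^-=[0.8156 0.0500; 0.0500 0.5400]  H_jac=[0.8082 0.5889]  S=[1.2176]  K=[0.5655; 0.2944]  nu=[-3.6220]  x^+=[1.5336, 1.5438]  P^+=[0.4262 -0.1527; -0.1527 0.4345]
step 2: x^-=[1.8423, 1.5438]  P^-=[0.6525 -0.0418; -0.0418 0.6045]  H_jac=[0.7665 0.6423]  S=[1.0415]  K=[0.4544; 0.3420]  nu=[-4.9137]  x^+=[-0.3903, -0.1367]  P^+=[0.4374 -0.2037; -0.2037 0.4827]
step 3: x^-=[-0.4177, -0.1367]  P^-=[0.6453 -0.0831; -0.0831 0.6527]  H_jac=[-0.9504 -0.3112]  S=[1.0468]  K=[-0.5611; -0.1185]  nu=[-2.8795]  x^+=[1.1980, 0.2046]  P^+=[0.3157 -0.1527; -0.1527 0.6380]

H_jac[0,1] = -0.3112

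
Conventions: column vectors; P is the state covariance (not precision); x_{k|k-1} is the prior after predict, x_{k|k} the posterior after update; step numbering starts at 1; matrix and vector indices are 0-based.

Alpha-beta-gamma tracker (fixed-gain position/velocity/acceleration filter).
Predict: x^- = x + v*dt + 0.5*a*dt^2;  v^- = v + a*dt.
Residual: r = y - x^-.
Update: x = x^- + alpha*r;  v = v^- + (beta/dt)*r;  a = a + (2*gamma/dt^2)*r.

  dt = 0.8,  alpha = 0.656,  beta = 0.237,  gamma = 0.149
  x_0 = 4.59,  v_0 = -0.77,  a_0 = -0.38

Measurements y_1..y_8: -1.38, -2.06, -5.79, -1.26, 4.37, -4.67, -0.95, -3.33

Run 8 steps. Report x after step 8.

step 1: x_pred=3.8524  r=-5.2324  x^+=0.4199  v^+=-2.6241  a^+=-2.8163
step 2: x_pred=-2.5806  r=0.5206  x^+=-2.2391  v^+=-4.7230  a^+=-2.5740
step 3: x_pred=-6.8411  r=1.0511  x^+=-6.1516  v^+=-6.4707  a^+=-2.0845
step 4: x_pred=-11.9952  r=10.7352  x^+=-4.9529  v^+=-4.9580  a^+=2.9140
step 5: x_pred=-7.9869  r=12.3569  x^+=0.1192  v^+=1.0339  a^+=8.6677
step 6: x_pred=3.7200  r=-8.3900  x^+=-1.7838  v^+=5.4825  a^+=4.7611
step 7: x_pred=4.1257  r=-5.0757  x^+=0.7961  v^+=7.7877  a^+=2.3977
step 8: x_pred=7.7935  r=-11.1235  x^+=0.4965  v^+=6.4105  a^+=-2.7817

x_post = 0.4965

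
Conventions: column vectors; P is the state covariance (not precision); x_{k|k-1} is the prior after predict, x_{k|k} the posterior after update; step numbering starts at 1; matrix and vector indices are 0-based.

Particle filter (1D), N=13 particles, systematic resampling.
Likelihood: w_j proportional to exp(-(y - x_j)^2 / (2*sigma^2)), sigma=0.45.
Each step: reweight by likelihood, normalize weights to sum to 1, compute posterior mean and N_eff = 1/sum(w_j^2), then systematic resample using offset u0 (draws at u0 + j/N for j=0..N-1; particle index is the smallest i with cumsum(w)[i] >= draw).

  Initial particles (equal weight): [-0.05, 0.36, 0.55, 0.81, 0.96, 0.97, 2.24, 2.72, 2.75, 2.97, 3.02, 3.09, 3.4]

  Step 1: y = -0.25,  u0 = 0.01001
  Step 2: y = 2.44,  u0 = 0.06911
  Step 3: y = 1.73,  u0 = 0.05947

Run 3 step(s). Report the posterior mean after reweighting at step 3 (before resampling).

post_mean = 0.8045

step 1: w=[0.5573, 0.2455, 0.1267, 0.0384, 0.0166, 0.0156, 0.0000, 0.0000, 0.0000, 0.0000, 0.0000, 0.0000, 0.0000]  mean=0.1923  Neff=2.5714  idx=[0, 0, 0, 0, 0, 0, 0, 0, 1, 1, 1, 2, 3]
step 2: w=[0.0001, 0.0001, 0.0001, 0.0001, 0.0001, 0.0001, 0.0001, 0.0001, 0.0140, 0.0140, 0.0140, 0.0904, 0.8663]  mean=0.7666  Neff=1.3170  idx=[11, 12, 12, 12, 12, 12, 12, 12, 12, 12, 12, 12, 12]
step 3: w=[0.0212, 0.0816, 0.0816, 0.0816, 0.0816, 0.0816, 0.0816, 0.0816, 0.0816, 0.0816, 0.0816, 0.0816, 0.0816]  mean=0.8045  Neff=12.4550  idx=[1, 2, 3, 4, 5, 6, 7, 8, 9, 9, 10, 11, 12]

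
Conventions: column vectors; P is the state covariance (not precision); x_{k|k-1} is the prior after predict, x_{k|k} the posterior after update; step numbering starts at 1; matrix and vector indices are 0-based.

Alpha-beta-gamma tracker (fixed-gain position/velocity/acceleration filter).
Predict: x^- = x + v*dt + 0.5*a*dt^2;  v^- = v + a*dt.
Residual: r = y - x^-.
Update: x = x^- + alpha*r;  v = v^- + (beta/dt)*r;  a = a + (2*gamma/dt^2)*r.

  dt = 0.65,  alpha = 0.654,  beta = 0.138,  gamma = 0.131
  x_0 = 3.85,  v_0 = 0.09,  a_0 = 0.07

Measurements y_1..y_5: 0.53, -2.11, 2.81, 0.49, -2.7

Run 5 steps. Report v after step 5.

v_post = -2.3889

step 1: x_pred=3.9233  r=-3.3933  x^+=1.7041  v^+=-0.5849  a^+=-2.0342
step 2: x_pred=0.8941  r=-3.0041  x^+=-1.0706  v^+=-2.5450  a^+=-3.8972
step 3: x_pred=-3.5481  r=6.3581  x^+=0.6101  v^+=-3.7283  a^+=0.0456
step 4: x_pred=-1.8036  r=2.2936  x^+=-0.3036  v^+=-3.2117  a^+=1.4679
step 5: x_pred=-2.0811  r=-0.6189  x^+=-2.4859  v^+=-2.3889  a^+=1.0841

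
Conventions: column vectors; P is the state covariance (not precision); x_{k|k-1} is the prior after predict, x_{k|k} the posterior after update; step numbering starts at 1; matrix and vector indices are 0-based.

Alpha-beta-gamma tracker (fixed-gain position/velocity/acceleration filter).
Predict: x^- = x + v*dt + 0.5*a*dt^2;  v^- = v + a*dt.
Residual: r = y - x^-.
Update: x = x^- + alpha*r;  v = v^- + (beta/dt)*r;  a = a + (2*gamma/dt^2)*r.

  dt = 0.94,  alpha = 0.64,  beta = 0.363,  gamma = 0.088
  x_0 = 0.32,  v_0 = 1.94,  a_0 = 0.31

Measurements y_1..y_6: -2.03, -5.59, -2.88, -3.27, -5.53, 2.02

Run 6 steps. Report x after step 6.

step 1: x_pred=2.2806  r=-4.3106  x^+=-0.4782  v^+=0.5668  a^+=-0.5486
step 2: x_pred=-0.1878  r=-5.4022  x^+=-3.6452  v^+=-2.0351  a^+=-1.6246
step 3: x_pred=-6.2759  r=3.3959  x^+=-4.1025  v^+=-2.2508  a^+=-0.9482
step 4: x_pred=-6.6372  r=3.3672  x^+=-4.4822  v^+=-1.8418  a^+=-0.2775
step 5: x_pred=-6.3361  r=0.8061  x^+=-5.8202  v^+=-1.7914  a^+=-0.1170
step 6: x_pred=-7.5558  r=9.5758  x^+=-1.4273  v^+=1.7966  a^+=1.7904

x_post = -1.4273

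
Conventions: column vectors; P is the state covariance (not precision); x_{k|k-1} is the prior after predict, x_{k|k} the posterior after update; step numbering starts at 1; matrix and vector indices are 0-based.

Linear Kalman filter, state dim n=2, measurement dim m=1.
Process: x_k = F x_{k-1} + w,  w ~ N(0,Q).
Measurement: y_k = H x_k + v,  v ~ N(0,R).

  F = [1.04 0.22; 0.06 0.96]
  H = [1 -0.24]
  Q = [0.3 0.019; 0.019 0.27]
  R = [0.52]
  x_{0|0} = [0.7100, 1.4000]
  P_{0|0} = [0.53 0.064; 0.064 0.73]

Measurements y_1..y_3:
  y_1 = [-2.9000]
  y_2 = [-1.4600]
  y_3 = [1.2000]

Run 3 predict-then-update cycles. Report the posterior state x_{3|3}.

step 1: x^-=[1.0464, 1.3866]  P^-=[0.9379 0.2710; 0.2710 0.9520]  S=[1.3826]  K=[0.6313; 0.0307]  nu=[-3.6136]  x^+=[-1.2348, 1.2755]  P^+=[0.3869 0.2442; 0.2442 0.9507]
step 2: x^-=[-1.0036, 1.1504]  P^-=[0.8762 0.4909; 0.4909 1.1757]  S=[1.2283]  K=[0.6174; 0.1700]  nu=[-0.1803]  x^+=[-1.1149, 1.1198]  P^+=[0.4080 0.3620; 0.3620 1.1402]
step 3: x^-=[-0.9132, 1.0081]  P^-=[0.9621 0.6515; 0.6515 1.3640]  S=[1.2479]  K=[0.6457; 0.2597]  nu=[2.3551]  x^+=[0.6074, 1.6198]  P^+=[0.4419 0.4422; 0.4422 1.2798]

x_post = [0.6074, 1.6198]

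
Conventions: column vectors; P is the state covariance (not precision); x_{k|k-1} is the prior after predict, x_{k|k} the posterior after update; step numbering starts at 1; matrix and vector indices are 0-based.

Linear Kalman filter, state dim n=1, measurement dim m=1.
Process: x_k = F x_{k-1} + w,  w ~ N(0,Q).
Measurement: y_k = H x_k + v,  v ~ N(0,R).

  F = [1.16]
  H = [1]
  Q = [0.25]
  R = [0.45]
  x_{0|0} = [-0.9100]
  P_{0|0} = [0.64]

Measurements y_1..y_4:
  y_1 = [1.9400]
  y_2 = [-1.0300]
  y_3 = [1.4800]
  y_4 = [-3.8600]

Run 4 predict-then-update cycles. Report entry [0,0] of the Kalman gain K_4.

step 1: x^-=[-1.0556]  P^-=[1.1112]  S=[1.5612]  K=[0.7118]  nu=[2.9956]  x^+=[1.0765]  P^+=[0.3203]
step 2: x^-=[1.2488]  P^-=[0.6810]  S=[1.1310]  K=[0.6021]  nu=[-2.2788]  x^+=[-0.1233]  P^+=[0.2710]
step 3: x^-=[-0.1430]  P^-=[0.6146]  S=[1.0646]  K=[0.5773]  nu=[1.6230]  x^+=[0.7939]  P^+=[0.2598]
step 4: x^-=[0.9210]  P^-=[0.5996]  S=[1.0496]  K=[0.5713]  nu=[-4.7810]  x^+=[-1.8102]  P^+=[0.2571]

K[0,0] = 0.5713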